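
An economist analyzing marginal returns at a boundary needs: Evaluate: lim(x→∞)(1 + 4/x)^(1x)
Rewrite as [(1 + 4/x)^x]^1.
lim(1 + 4/x)^x = e^4, so limit = (e^4)^1 = e^4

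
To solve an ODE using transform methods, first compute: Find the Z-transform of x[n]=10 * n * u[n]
Z{n*u[n]} = z/(z-1)^2
By linearity: Z{10*n*u[n]} = 10z/(z-1)^2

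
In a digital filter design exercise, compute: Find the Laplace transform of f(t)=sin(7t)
L{sin(wt)}=w/(s²+w²)
L{sin(7t)}=7/(s²+49)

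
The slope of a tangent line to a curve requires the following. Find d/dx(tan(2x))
Chain rule: d/dx[tan(u)] = sec²(u)·u' where u = 2x
u' = 2

Answer: 2·sec²(2x)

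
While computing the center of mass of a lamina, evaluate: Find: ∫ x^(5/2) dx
Power rule: ∫ x^(5/2) dx=x^(7/2)/(7/2) + C

Answer: (2/7)·x^(7/2) + C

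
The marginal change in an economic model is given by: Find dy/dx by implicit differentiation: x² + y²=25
Differentiate both sides: 2x+2y·(dy/dx)=0
Solve: dy/dx=-2x/(2y)=-x/y

Answer: dy/dx=-x/y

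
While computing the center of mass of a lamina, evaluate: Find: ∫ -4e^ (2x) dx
Since d/dx[e^(2x)]=2e^(2x), we get -2 e^(2x)+C

Answer: -2e^(2x)+C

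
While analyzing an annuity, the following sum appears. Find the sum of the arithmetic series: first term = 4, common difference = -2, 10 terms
Last term: a_n=4 + (10 - 1)·-2=-14
Sum=n(a_1 + a_n)/2=10(4 + (-14))/2=-50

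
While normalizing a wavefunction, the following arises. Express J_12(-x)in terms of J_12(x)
For integer n: J_n(-x)=(-1)^n J_n(x)
With n=12: J_12(-x)=(-1)^12 J_12(x)=J_12(x)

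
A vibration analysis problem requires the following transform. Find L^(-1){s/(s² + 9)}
L^(-1){s/(s²+w²)}=cos(wt)
Here w=3

Answer: cos(3t)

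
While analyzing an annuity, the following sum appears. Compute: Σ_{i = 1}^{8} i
Using formula: Σ i^1 = n(n+1)/2 = 8·9/2 = 36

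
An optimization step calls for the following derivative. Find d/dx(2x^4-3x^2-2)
Power rule: d/dx(ax^n) = n·a·x^(n-1)
Term by term: 8·x^3 - 6·x

Answer: 8x^3 - 6x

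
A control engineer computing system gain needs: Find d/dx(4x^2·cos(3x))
Product rule: (fg)'=f'g+fg'
f=4x^2, f'=8x
g=cos(3x), g'=-3·sin(3x)

Answer: 8x·cos(3x)-12x^2·sin(3x)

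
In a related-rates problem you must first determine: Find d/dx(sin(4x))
Chain rule: d/dx[sin(u)]=cos(u)·u' where u=4x
u'=4

Answer: 4·cos(4x)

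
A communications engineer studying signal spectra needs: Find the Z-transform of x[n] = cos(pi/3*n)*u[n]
Z{cos(w0*n)*u[n]}=z(z - cos(w0))/(z^2 - 2z*cos(w0) + 1)
With w0=pi/3: X(z)=z(z - cos(pi/3))/(z^2 - 2z*cos(pi/3) + 1)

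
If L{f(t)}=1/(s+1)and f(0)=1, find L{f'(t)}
L{f'(t)} = s·F(s) - f(0) = s/(s + 1) - 1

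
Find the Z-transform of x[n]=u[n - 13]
Using the time-shift property: Z{u[n-13]} = z^(-13) * z/(z-1)
= z^(-12)/(z-1)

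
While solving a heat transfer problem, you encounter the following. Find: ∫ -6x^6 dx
Using power rule: ∫ -6x^6 dx = -6/7 x^7 + C = (-6/7)x^7 + C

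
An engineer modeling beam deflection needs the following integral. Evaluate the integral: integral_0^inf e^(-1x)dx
integral_0^inf e^(-1x) dx = [-1/1 * e^(-1x)]_0^inf
= 0 - (-1/1) = 1/1

Answer: 1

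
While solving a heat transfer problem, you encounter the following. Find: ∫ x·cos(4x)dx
By parts: u=x, dv=cos(4x) dx
du=dx, v=sin(4x)/4
=x·sin(4x)/4+cos(4x)/4²+C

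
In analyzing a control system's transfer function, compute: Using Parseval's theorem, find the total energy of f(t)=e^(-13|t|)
Parseval's theorem: E=integral |f(t)|^2 dt=(1/2pi) integral |F(omega)|^2 domega
E=integral_{-inf}^{inf} e^(-26|t|) dt=2 * integral_0^inf e^(-26t) dt=2/(2 * 13)=1/13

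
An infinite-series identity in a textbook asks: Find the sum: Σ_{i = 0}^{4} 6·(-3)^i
Geometric series: S = a(1 - r^n)/(1 - r)
a = 6, r = -3, n = 5
S = 6(1+243)/4 = 366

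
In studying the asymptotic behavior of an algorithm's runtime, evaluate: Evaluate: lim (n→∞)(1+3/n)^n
This is the definition of e^3: lim(1 + 3/n)^n=e^3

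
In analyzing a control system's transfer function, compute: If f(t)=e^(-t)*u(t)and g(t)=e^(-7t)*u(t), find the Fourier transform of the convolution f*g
By the convolution theorem: F{f * g}=F(omega) * G(omega)
F(omega)=1/(1 + j * omega), G(omega)=1/(7 + j * omega)
F{f * g}=1/((1 + j * omega)(7 + j * omega))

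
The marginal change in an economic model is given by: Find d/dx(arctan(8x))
d/dx[arctan(u)]=u'/(1+u²), u=8x, u'=8

Answer: 8/(1+64x²)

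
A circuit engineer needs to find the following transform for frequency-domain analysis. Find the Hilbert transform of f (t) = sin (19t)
The Hilbert transform shifts each frequency component by -pi/2.
H{sin(wt)}=-cos(wt)
With w=19: H{sin(19t)}=-cos(19t)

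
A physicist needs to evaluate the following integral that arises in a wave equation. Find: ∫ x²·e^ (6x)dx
Integration by parts twice:
First: u = x², dv = e^(6x) dx => x²e^(6x)/6 - (2/6)∫ xe^(6x) dx
Second (∫ xe^(6x) dx): xe^(6x)/6 - e^(6x)/36
Combining: e^(6x)(x²/6 - 2x/36 + 2/216) + C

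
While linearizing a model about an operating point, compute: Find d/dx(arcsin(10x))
d/dx[arcsin(u)] = u'/√(1-u²), u = 10x, u' = 10

Answer: 10/√(1 - 100x²)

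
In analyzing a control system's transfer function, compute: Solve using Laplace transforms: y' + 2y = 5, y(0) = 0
Take L of both sides: sY(s)-0+2Y(s)=5/s
Y(s)(s+2)=5/s+0
Y(s)=5/(s(s+2))+0/(s+2)
Partial fractions: 5/(s(s+2))=(5/2)/s - (5/2)/(s+2)
So Y(s)=(5/2)/s - (5/2)/(s+2)
Inverse transform (L^(-1){1/s}=1, L^(-1){1/(s+2)}=e^(-2t)):

Answer: y(t)=5/2 - (5/2)·e^(-2t)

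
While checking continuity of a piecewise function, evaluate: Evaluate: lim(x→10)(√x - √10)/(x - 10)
Multiply by conjugate (√x+√10)/(√x+√10):
=(x - 10)/((x - 10)(√x+√10))=1/(√x+√10)
As x → 10: 1/(2√10)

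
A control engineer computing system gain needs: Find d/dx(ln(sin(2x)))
Chain rule: d/dx[ln(u)] = u'/u where u = sin(2x)
u' = 2cos(2x)

Answer: (2cos(2x))/(sin(2x))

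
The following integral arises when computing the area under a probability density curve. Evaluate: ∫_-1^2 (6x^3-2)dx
Step 1: Find antiderivative F(x) = (3/2)x^4-2x
Step 2: F(2) - F(-1) = 20 - (7/2) = 33/2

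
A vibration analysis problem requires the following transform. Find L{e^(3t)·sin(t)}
First shifting: L{e^(at)f(t)} = F(s-a)
L{sin(t)} = 1/(s²+1)
Shift: 1/((s-3)²+1)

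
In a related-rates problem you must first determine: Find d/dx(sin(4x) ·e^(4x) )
Product rule: (fg)'=f'g+fg'
f=sin(4x), f'=4·cos(4x)
g=e^(4x), g'=4·e^(4x)

Answer: 4·cos(4x)·e^(4x)+4·sin(4x)·e^(4x)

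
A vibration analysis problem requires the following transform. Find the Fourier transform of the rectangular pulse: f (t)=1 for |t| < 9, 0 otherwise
F(omega) = integral from -9 to 9 of e^(-j*omega*t) dt
= 2*sin(9*omega)/omega = 18*sinc(9*omega/pi)

Answer: 2*sin(9*omega)/omega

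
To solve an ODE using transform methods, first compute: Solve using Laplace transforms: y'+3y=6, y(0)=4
Take L of both sides: sY(s)-4+3Y(s)=6/s
Y(s)(s+3)=6/s+4
Y(s)=6/(s(s+3))+4/(s+3)
Partial fractions: 6/(s(s+3))=2/s - 2/(s+3)
So Y(s)=2/s+2/(s+3)
Inverse transform (L^(-1){1/s}=1, L^(-1){1/(s+3)}=e^(-3t)):

Answer: y(t)=2+2·e^(-3t)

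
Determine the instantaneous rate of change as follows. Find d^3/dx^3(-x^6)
Apply power rule 3 times:
d^1: -6x^5
d^2: -30x^4
d^3: -120x^3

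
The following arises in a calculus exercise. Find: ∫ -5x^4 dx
Using power rule: ∫ -5x^4 dx=-5/5 x^5+C=-x^5+C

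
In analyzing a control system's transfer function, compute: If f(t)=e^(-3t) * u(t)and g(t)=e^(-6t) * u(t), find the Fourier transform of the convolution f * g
By the convolution theorem: F{f*g} = F(omega)*G(omega)
F(omega) = 1/(3+j*omega), G(omega) = 1/(6+j*omega)
F{f*g} = 1/((3+j*omega)(6+j*omega))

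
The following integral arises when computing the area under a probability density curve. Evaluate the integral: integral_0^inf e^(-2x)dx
integral_0^inf e^(-2x) dx = [-1/2*e^(-2x)]_0^inf
= 0 - (-1/2) = 1/2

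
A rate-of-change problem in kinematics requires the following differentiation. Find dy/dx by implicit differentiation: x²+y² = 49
Differentiate both sides: 2x+2y·(dy/dx) = 0
Solve: dy/dx = -2x/(2y) = -x/y

Answer: dy/dx = -x/y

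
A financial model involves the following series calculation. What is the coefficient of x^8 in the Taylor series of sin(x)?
sin(x) has only odd powers. Coefficient of x^8=0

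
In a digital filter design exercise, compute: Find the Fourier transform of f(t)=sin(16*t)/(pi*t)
sin(W * t)/(pi * t) = (W/pi) * sinc(W * t/pi) is the impulse response of the ideal low-pass filter with cutoff W (here W = 16).
Its Fourier transform is a rectangular function:
F(omega) = 1 for |omega| < 16, 0 otherwise

Answer: rect(omega/32) [i.e., 1 for |omega| < 16, 0 otherwise]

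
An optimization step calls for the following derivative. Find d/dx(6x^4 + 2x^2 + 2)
Power rule: d/dx(ax^n) = n·a·x^(n-1)
Term by term: 24·x^3 + 4·x

Answer: 24x^3 + 4x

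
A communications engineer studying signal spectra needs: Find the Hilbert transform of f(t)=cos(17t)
The Hilbert transform shifts each frequency component by -pi/2.
H{cos(wt)} = sin(wt)
With w = 17: H{cos(17t)} = sin(17t)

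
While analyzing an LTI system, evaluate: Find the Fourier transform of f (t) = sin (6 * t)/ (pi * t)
sin(W * t)/(pi * t)=(W/pi) * sinc(W * t/pi) is the impulse response of the ideal low-pass filter with cutoff W (here W=6).
Its Fourier transform is a rectangular function:
F(omega)=1 for |omega| < 6, 0 otherwise

Answer: rect(omega/12) [i.e., 1 for |omega| < 6, 0 otherwise]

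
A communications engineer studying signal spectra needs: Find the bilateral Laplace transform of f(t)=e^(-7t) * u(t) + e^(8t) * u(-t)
For e^(-7t)*u(t): L = 1/(s + 7), Re(s) > -7
For e^(8t)*u(-t): L = -1/(s-8), Re(s) < 8
Combined: F(s) = 1/(s + 7) - 1/(s-8), -7 < Re(s) < 8

Answer: 1/(s + 7) - 1/(s-8), ROC: -7 < Re(s) < 8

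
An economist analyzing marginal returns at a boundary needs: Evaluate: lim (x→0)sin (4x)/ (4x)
L'Hôpital (0/0): lim 4cos(4x)/4 = 4/4

Answer: 1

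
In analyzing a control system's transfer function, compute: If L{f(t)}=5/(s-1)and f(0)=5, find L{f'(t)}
L{f'(t)}=s·F(s) - f(0)=5s/(s-1)-5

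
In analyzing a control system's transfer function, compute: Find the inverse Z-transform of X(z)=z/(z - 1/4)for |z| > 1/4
Standard pair: z/(z-a) <-> a^n*u[n] for causal signals
With a=1/4: x[n]=(1/4)^n*u[n]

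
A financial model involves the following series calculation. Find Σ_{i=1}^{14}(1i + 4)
= 1·Σ i + 4·14 = 1·105 + 56 = 161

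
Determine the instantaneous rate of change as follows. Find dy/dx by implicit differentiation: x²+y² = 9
Differentiate both sides: 2x + 2y·(dy/dx)=0
Solve: dy/dx=-2x/(2y)=-x/y

Answer: dy/dx=-x/y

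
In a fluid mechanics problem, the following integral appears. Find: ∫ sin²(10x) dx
Using identity sin²(u) = (1 - cos(2u))/2:
∫ (1 - cos(20x))/2 dx = x/2 - sin(20x)/40+C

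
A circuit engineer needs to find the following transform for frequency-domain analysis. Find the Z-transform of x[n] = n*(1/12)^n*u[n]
Using the property Z{n * a^n * u[n]} = az/(z-a)^2
With a = 1/12: X(z) = (1/12)z/(z - 1/12)^2, |z| > 1/12

Answer: (1/12)z/(z - 1/12)^2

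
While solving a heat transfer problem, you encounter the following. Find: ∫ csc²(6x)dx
Since d/dx[-cot(6x)]=6csc²(6x), integral=-cot(6x)/6 + C

Answer: (-1/6)cot(6x) + C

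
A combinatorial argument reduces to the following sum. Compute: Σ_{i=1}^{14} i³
Using formula: Σ i^3=[n(n+1)/2]²=[14·15/2]²=11025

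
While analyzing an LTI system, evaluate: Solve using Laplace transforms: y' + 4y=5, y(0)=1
Take L of both sides: sY(s) - 1 + 4Y(s) = 5/s
Y(s)(s + 4) = 5/s + 1
Y(s) = 5/(s(s + 4)) + 1/(s + 4)
Partial fractions: 5/(s(s + 4)) = (5/4)/s - (5/4)/(s + 4)
So Y(s) = (5/4)/s - (1/4)/(s + 4)
Inverse transform (L^(-1){1/s} = 1, L^(-1){1/(s + 4)} = e^(-4t)):

Answer: y(t) = 5/4 - (1/4)·e^(-4t)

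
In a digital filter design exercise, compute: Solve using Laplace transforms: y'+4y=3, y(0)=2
Take L of both sides: sY(s)-2+4Y(s) = 3/s
Y(s)(s+4) = 3/s+2
Y(s) = 3/(s(s+4))+2/(s+4)
Partial fractions: 3/(s(s+4)) = (3/4)/s - (3/4)/(s+4)
So Y(s) = (3/4)/s+(5/4)/(s+4)
Inverse transform (L^(-1){1/s} = 1, L^(-1){1/(s+4)} = e^(-4t)):

Answer: y(t) = 3/4+(5/4)·e^(-4t)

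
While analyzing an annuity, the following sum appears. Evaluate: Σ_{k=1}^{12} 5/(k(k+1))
Partial fractions: 5/(k(k+1)) = 5/k - 5/(k+1)
Telescoping sum: 5(1-1/13) = 5·12/13

Answer: 60/13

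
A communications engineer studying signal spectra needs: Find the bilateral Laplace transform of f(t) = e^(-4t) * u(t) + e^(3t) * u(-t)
For e^(-4t) * u(t): L=1/(s + 4), Re(s) > -4
For e^(3t) * u(-t): L=-1/(s-3), Re(s) < 3
Combined: F(s)=1/(s + 4) - 1/(s-3), -4 < Re(s) < 3

Answer: 1/(s + 4) - 1/(s-3), ROC: -4 < Re(s) < 3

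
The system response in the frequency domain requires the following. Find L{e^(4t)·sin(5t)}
First shifting: L{e^(at)f(t)} = F(s-a)
L{sin(5t)} = 5/(s² + 25)
Shift: 5/((s-4)² + 25)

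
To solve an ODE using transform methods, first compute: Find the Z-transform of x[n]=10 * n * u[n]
Z{n * u[n]} = z/(z-1)^2
By linearity: Z{10 * n * u[n]} = 10z/(z-1)^2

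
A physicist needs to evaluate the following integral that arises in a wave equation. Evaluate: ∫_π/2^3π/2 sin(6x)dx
Antiderivative: -cos(6x)/6
Evaluate at bounds: [-cos(6·3π/2)/6] - [-cos(6·π/2)/6]
=(-(-1) + (-1))/6=0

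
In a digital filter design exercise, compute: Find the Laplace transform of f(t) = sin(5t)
L{sin(wt)} = w/(s²+w²)
L{sin(5t)} = 5/(s²+25)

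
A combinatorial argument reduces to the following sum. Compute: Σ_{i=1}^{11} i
Using formula: Σ i^1=n(n + 1)/2=11·12/2=66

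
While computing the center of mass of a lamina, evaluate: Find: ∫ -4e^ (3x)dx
Since d/dx[e^(3x)]=3e^(3x), we get -4/3 e^(3x) + C

Answer: (-4/3)e^(3x) + C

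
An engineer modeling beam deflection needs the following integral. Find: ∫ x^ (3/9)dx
Power rule: ∫ x^(1/3) dx=x^(4/3)/(4/3)+C

Answer: (3/4)·x^(4/3)+C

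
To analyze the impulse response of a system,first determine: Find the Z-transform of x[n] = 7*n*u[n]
Z{n * u[n]} = z/(z-1)^2
By linearity: Z{7 * n * u[n]} = 7z/(z-1)^2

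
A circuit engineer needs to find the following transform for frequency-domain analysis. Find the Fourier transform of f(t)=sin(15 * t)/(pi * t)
sin(W*t)/(pi*t)=(W/pi)*sinc(W*t/pi) is the impulse response of the ideal low-pass filter with cutoff W (here W=15).
Its Fourier transform is a rectangular function:
F(omega)=1 for |omega| < 15, 0 otherwise

Answer: rect(omega/30) [i.e., 1 for |omega| < 15, 0 otherwise]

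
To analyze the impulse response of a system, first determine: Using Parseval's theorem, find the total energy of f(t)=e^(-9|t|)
Parseval's theorem: E = integral |f(t)|^2 dt = (1/2pi) integral |F(omega)|^2 domega
E = integral_{-inf}^{inf} e^(-18|t|) dt = 2 * integral_0^inf e^(-18t) dt = 2/(2 * 9) = 1/9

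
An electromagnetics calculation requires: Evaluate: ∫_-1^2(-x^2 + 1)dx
Step 1: Find antiderivative F(x)=(-1/3)x^3 + x
Step 2: F(2) - F(-1)=-2/3 - (-2/3)=0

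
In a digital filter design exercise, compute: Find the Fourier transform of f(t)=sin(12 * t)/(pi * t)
sin(W * t)/(pi * t)=(W/pi) * sinc(W * t/pi) is the impulse response of the ideal low-pass filter with cutoff W (here W=12).
Its Fourier transform is a rectangular function:
F(omega)=1 for |omega| < 12, 0 otherwise

Answer: rect(omega/24) [i.e., 1 for |omega| < 12, 0 otherwise]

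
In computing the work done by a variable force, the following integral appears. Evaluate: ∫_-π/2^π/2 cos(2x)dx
Antiderivative: sin(2x)/2
Evaluate at bounds: [sin(2·π/2)/2] - [sin(2·-π/2)/2]
=((0) - (0))/2=0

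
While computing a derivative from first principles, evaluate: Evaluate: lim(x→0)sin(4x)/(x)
L'Hôpital (0/0): lim 4cos(4x)/1 = 4/1

Answer: 4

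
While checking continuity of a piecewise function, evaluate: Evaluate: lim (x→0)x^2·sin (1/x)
Squeeze theorem: -|x^2| ≤ x^2·sin(1/x) ≤ |x^2|
Since x^2 → 0 as x → 0, by squeeze theorem the limit is 0

Answer: 0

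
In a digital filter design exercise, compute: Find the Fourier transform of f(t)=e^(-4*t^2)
The Fourier transform of a Gaussian e^(-a * t^2) is sqrt(pi/a) * e^(-omega^2/(4a)).
With a=4: F(omega)=sqrt(pi)/2 * e^(-omega^2/16)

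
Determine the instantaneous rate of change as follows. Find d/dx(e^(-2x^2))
Chain rule: d/dx[e^u]=e^u · u' where u=-2x^2
u'=-4x

Answer: -4x·e^(-2x^2)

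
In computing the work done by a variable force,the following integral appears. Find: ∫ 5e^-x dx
Since d/dx[e^-x]=- e^-x, we get -5e^-x+C

Answer: -5e^-x+C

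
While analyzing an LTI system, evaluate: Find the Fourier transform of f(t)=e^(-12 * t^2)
The Fourier transform of a Gaussian e^(-a*t^2) is sqrt(pi/a)*e^(-omega^2/(4a)).
With a=12: F(omega)=sqrt(pi/12)*e^(-omega^2/48)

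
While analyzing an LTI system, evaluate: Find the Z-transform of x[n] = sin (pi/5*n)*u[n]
Z{sin(w0 * n) * u[n]}=z * sin(w0)/(z^2 - 2z * cos(w0) + 1)
With w0=pi/5: X(z)=z * sin(pi/5)/(z^2 - 2z * cos(pi/5) + 1)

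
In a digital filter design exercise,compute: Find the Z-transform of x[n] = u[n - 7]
Using the time-shift property: Z{u[n-7]}=z^(-7)*z/(z-1)
=z^(-6)/(z-1)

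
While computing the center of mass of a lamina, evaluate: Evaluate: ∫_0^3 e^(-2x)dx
Antiderivative: (1/(-2))e^(-2x)
Evaluate: (1/(-2))(e^-6 - 1)

Answer: (e^-6 - 1)/(-2)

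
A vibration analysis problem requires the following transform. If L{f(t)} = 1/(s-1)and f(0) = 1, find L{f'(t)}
L{f'(t)}=s·F(s) - f(0)=s/(s-1)-1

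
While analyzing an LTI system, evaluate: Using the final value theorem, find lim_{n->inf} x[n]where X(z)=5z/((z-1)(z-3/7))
Final value theorem: lim x[n] = lim_{z->1} (z-1) * X(z)
(z-1) * X(z) = 5z/(z-3/7)
As z->1: 5/(1 - 3/7) = 5/(4/7) = 35/4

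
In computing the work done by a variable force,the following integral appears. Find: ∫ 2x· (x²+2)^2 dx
Let u = x²+2, du = 2x dx
∫ u^2 du = u^3/3+C

Answer: (x²+2)^3/3+C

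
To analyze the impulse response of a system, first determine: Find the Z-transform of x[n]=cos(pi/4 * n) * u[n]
Z{cos(w0*n)*u[n]} = z(z - cos(w0))/(z^2-2z*cos(w0)+1)
With w0 = pi/4: X(z) = z(z - cos(pi/4))/(z^2-2z*cos(pi/4)+1)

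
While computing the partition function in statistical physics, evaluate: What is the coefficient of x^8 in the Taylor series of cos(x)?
cos(x) = Σ (-1)^k x^(2k)/(2k)!
For x^8: (-1)^4/8! = 1/40320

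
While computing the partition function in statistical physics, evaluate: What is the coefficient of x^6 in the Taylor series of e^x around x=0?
Taylor series of e^x=Σ x^n/n!
Coefficient of x^6=1/6!=1/720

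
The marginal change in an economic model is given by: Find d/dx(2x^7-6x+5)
Power rule: d/dx(ax^n)=n·a·x^(n-1)
Term by term: 14·x^6-6

Answer: 14x^6-6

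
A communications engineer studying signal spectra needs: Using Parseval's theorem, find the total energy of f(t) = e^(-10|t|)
Parseval's theorem: E = integral |f(t)|^2 dt = (1/2pi) integral |F(omega)|^2 domega
E = integral_{-inf}^{inf} e^(-20|t|) dt = 2 * integral_0^inf e^(-20t) dt = 2/(2 * 10) = 1/10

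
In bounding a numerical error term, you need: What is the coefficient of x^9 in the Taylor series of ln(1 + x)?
ln(1 + x) = Σ (-1)^(n + 1) x^n/n
Coefficient of x^9 = (-1)^10/9 = 1/9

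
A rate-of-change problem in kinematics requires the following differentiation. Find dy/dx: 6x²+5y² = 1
Differentiate: 12x+10y·(dy/dx) = 0
dy/dx = -12x/(10y) = -(6/5)·(x/y)

Answer: dy/dx = -(6/5)·(x/y)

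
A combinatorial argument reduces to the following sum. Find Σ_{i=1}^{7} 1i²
= 1·n(n+1)(2n+1)/6 = 1·7·8·15/6 = 140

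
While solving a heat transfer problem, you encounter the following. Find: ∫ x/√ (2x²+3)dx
Let u = 2x²+3, du = 4x dx
∫ (1/4)·u^(-1/2) du = √u/2+C

Answer: √(2x²+3)/2+C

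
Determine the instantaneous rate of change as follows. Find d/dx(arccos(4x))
d/dx[arccos(u)]=-u'/√(1-u²), u=4x, u'=4

Answer: -4/√(1 - 16x²)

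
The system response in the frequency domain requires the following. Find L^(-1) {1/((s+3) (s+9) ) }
Partial fractions: 1/((s+3)(s+9)) = A/(s+3)+B/(s+9)
Cover-up: A = 1/(s+9)|_{s = -3} = 1/6; B = 1/(s+3)|_{s = -9} = -1/6
L^(-1) = (1/6)e^(-3t) - (1/6)e^(-9t)

Answer: (1/6)(e^(-3t) - e^(-9t))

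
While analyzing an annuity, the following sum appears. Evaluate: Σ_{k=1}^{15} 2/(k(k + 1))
Partial fractions: 2/(k(k + 1))=2/k - 2/(k + 1)
Telescoping sum: 2(1 - 1/16)=2·15/16

Answer: 15/8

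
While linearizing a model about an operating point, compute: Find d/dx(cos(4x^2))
Chain rule: d/dx[cos(u)]=-sin(u)·u' where u=4x^2
u'=8x

Answer: -8x·sin(4x^2)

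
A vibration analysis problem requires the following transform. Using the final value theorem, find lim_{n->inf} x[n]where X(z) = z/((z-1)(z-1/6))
Final value theorem: lim x[n] = lim_{z->1} (z-1) * X(z)
(z-1) * X(z) = z/(z-1/6)
As z->1: 1/(1 - 1/6) = 1/(5/6) = 6/5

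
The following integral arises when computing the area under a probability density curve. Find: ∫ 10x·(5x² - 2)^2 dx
Let u = 5x² - 2, du = 10x dx
∫ u^2 du = u^3/3+C

Answer: (5x² - 2)^3/3+C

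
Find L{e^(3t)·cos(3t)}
First shifting: L{e^(at)f(t)}=F(s-a)
L{cos(3t)}=s/(s² + 9)
Shift: (s-3)/((s-3)² + 9)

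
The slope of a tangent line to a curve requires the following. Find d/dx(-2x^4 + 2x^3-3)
Power rule: d/dx(ax^n)=n·a·x^(n-1)
Term by term: -8·x^3+6·x^2

Answer: -8x^3+6x^2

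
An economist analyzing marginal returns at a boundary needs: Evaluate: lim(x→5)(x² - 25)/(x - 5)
Factor: (x² - 25)=(x-5)(x+5)
Cancel (x-5): lim(x→5) (x+5)=10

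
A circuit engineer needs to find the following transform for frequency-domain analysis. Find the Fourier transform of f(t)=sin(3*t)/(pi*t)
sin(W * t)/(pi * t) = (W/pi) * sinc(W * t/pi) is the impulse response of the ideal low-pass filter with cutoff W (here W = 3).
Its Fourier transform is a rectangular function:
F(omega) = 1 for |omega| < 3, 0 otherwise

Answer: rect(omega/6) [i.e., 1 for |omega| < 3, 0 otherwise]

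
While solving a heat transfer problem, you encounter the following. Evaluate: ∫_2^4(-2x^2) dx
Step 1: Find antiderivative F(x)=(-2/3)x^3
Step 2: F(4) - F(2)=-128/3 - (-16/3)=-112/3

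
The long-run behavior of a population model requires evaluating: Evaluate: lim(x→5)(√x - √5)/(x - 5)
Multiply by conjugate (√x + √5)/(√x + √5):
=(x - 5)/((x - 5)(√x + √5))=1/(√x + √5)
As x → 5: 1/(2√5)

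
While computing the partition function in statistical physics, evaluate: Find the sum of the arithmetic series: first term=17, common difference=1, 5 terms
Last term: a_n=17 + (5 - 1)·1=21
Sum=n(a_1 + a_n)/2=5(17 + 21)/2=95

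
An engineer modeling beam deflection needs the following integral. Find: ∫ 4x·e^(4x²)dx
Let u=4x², du=8x dx
∫ (1/2)e^u du=e^u/2 + C

Answer: e^(4x²)/2 + C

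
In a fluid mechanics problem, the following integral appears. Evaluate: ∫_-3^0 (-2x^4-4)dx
Step 1: Find antiderivative F(x) = (-2/5)x^5 - 4x
Step 2: F(0) - F(-3) = 0 - (546/5) = -546/5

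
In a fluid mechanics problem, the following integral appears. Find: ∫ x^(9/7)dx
Power rule: ∫ x^(9/7) dx=x^(16/7)/(16/7) + C

Answer: (7/16)·x^(16/7) + C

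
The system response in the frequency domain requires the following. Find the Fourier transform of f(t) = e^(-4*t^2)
The Fourier transform of a Gaussian e^(-a * t^2) is sqrt(pi/a) * e^(-omega^2/(4a)).
With a=4: F(omega)=sqrt(pi)/2 * e^(-omega^2/16)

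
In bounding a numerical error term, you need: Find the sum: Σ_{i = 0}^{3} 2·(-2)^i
Geometric series: S = a(1 - r^n)/(1 - r)
a = 2, r = -2, n = 4
S = 2(1-16)/3 = -10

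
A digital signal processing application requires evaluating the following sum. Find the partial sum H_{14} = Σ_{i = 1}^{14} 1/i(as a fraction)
H_14 = 1 + 1/2 + 1/3 + ... + 1/14
= 1171733/360360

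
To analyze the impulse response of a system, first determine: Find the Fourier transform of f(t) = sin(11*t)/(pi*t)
sin(W * t)/(pi * t) = (W/pi) * sinc(W * t/pi) is the impulse response of the ideal low-pass filter with cutoff W (here W = 11).
Its Fourier transform is a rectangular function:
F(omega) = 1 for |omega| < 11, 0 otherwise

Answer: rect(omega/22) [i.e., 1 for |omega| < 11, 0 otherwise]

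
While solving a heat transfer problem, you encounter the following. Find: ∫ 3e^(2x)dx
Since d/dx[e^(2x)]=2e^(2x), we get 3/2 e^(2x) + C

Answer: (3/2)e^(2x) + C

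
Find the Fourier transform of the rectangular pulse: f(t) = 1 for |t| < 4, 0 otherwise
F(omega)=integral from -4 to 4 of e^(-j*omega*t) dt
=2*sin(4*omega)/omega=8*sinc(4*omega/pi)

Answer: 2*sin(4*omega)/omega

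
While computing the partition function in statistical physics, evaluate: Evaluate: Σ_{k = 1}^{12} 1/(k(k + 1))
Partial fractions: 1/(k(k+1))=1/k - 1/(k+1)
Telescoping sum: 1(1-1/13)=1·12/13

Answer: 12/13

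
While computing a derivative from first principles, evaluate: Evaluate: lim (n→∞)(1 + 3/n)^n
This is the definition of e^3: lim(1+3/n)^n=e^3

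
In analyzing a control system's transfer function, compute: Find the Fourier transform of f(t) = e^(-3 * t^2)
The Fourier transform of a Gaussian e^(-a * t^2) is sqrt(pi/a) * e^(-omega^2/(4a)).
With a = 3: F(omega) = sqrt(pi/3) * e^(-omega^2/12)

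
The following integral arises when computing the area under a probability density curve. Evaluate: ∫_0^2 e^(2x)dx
Antiderivative: (1/2)e^(2x)
Evaluate: (1/2)(e^4-1)

Answer: (e^4-1)/2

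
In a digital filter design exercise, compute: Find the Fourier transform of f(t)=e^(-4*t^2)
The Fourier transform of a Gaussian e^(-a*t^2) is sqrt(pi/a)*e^(-omega^2/(4a)).
With a = 4: F(omega) = sqrt(pi)/2*e^(-omega^2/16)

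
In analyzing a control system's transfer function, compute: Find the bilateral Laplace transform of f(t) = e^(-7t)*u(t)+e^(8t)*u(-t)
For e^(-7t)*u(t): L = 1/(s + 7), Re(s) > -7
For e^(8t)*u(-t): L = -1/(s-8), Re(s) < 8
Combined: F(s) = 1/(s + 7) - 1/(s-8), -7 < Re(s) < 8

Answer: 1/(s + 7) - 1/(s-8), ROC: -7 < Re(s) < 8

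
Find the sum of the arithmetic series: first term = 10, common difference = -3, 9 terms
Last term: a_n=10 + (9 - 1)·-3=-14
Sum=n(a_1 + a_n)/2=9(10 + (-14))/2=-18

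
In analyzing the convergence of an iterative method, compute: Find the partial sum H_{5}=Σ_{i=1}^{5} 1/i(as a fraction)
H_5=1 + 1/2 + 1/3 + ... + 1/5
=137/60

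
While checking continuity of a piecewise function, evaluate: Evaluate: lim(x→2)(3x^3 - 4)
Polynomial is continuous, so substitute x = 2:
3·2^3 - 4 = 20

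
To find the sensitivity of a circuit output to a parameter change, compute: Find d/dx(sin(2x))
Chain rule: d/dx[sin(u)] = cos(u)·u' where u = 2x
u' = 2

Answer: 2·cos(2x)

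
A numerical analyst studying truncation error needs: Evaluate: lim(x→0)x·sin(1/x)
Squeeze theorem: -|x| ≤ x·sin(1/x) ≤ |x|
Since x → 0 as x → 0, by squeeze theorem the limit is 0

Answer: 0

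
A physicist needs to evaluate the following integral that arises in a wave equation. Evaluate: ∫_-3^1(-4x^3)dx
Step 1: Find antiderivative F(x)=-x^4
Step 2: F(1) - F(-3)=-1 - (-81)=80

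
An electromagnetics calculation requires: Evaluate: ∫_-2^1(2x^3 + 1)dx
Step 1: Find antiderivative F(x)=(1/2)x^4 + x
Step 2: F(1) - F(-2)=3/2 - (6)=-9/2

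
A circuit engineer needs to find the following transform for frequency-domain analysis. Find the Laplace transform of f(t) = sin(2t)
L{sin(wt)} = w/(s² + w²)
L{sin(2t)} = 2/(s² + 4)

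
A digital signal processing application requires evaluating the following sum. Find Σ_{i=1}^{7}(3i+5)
= 3·Σ i + 5·7 = 3·28 + 35 = 119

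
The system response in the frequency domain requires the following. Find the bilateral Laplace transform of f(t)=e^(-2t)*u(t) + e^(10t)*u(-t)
For e^(-2t) * u(t): L = 1/(s + 2), Re(s) > -2
For e^(10t) * u(-t): L = -1/(s-10), Re(s) < 10
Combined: F(s) = 1/(s + 2) - 1/(s-10), -2 < Re(s) < 10

Answer: 1/(s + 2) - 1/(s-10), ROC: -2 < Re(s) < 10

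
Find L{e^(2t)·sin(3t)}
First shifting: L{e^(at)f(t)} = F(s-a)
L{sin(3t)} = 3/(s² + 9)
Shift: 3/((s-2)² + 9)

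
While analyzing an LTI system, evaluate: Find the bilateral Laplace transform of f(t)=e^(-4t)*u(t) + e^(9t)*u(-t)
For e^(-4t) * u(t): L = 1/(s+4), Re(s) > -4
For e^(9t) * u(-t): L = -1/(s-9), Re(s) < 9
Combined: F(s) = 1/(s+4)-1/(s-9), -4 < Re(s) < 9

Answer: 1/(s+4)-1/(s-9), ROC: -4 < Re(s) < 9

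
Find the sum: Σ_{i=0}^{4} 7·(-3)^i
Geometric series: S=a(1 - r^n)/(1 - r)
a=7, r=-3, n=5
S=7(1+243)/4=427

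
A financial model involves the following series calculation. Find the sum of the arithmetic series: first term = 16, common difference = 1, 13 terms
Last term: a_n = 16+(13-1)·1 = 28
Sum = n(a_1+a_n)/2 = 13(16+28)/2 = 286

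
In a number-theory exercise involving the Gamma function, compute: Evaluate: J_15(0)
J_n(0)=0 for all n > 0 (Bessel function of first kind)
J_15(0)=0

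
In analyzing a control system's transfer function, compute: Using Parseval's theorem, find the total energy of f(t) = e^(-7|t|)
Parseval's theorem: E = integral |f(t)|^2 dt = (1/2pi) integral |F(omega)|^2 domega
E = integral_{-inf}^{inf} e^(-14|t|) dt = 2*integral_0^inf e^(-14t) dt = 2/(2*7) = 1/7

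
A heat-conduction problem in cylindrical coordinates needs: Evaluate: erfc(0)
erfc(x)=1 - erf(x); erfc(0)=1 - erf(0)=1-0=1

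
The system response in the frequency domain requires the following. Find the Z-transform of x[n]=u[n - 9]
Using the time-shift property: Z{u[n-9]}=z^(-9)*z/(z-1)
=z^(-8)/(z-1)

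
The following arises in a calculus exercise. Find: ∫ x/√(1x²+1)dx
Let u = x²+1, du = 2x dx
∫ (1/2)·u^(-1/2) du = √u+C

Answer: √(x²+1)+C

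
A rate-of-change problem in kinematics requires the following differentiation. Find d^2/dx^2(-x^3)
Apply power rule 2 times:
d^1: -3x^2
d^2: -6x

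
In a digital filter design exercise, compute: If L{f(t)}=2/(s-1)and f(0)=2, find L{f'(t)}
L{f'(t)}=s·F(s) - f(0)=2s/(s-1)-2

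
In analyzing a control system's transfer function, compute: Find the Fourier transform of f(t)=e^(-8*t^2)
The Fourier transform of a Gaussian e^(-a * t^2) is sqrt(pi/a) * e^(-omega^2/(4a)).
With a=8: F(omega)=sqrt(pi/8) * e^(-omega^2/32)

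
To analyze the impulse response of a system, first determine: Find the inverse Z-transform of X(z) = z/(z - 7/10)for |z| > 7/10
Standard pair: z/(z-a) <-> a^n*u[n] for causal signals
With a=7/10: x[n]=(7/10)^n*u[n]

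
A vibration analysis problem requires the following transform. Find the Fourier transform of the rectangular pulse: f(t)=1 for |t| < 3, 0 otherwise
F(omega) = integral from -3 to 3 of e^(-j*omega*t) dt
= 2*sin(3*omega)/omega = 6*sinc(3*omega/pi)

Answer: 2*sin(3*omega)/omega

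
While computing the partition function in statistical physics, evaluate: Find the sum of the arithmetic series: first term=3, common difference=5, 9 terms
Last term: a_n=3 + (9 - 1)·5=43
Sum=n(a_1 + a_n)/2=9(3 + 43)/2=207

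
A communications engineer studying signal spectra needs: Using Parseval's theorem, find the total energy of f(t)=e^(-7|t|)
Parseval's theorem: E = integral |f(t)|^2 dt = (1/2pi) integral |F(omega)|^2 domega
E = integral_{-inf}^{inf} e^(-14|t|) dt = 2 * integral_0^inf e^(-14t) dt = 2/(2 * 7) = 1/7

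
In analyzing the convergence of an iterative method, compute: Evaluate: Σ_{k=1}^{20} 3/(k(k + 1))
Partial fractions: 3/(k(k+1))=3/k - 3/(k+1)
Telescoping sum: 3(1-1/21)=3·20/21

Answer: 20/7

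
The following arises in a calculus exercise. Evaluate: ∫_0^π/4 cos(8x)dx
Antiderivative: sin(8x)/8
Evaluate at bounds: [sin(8·π/4)/8] - [sin(8·0)/8]
=((0) - (0))/8=0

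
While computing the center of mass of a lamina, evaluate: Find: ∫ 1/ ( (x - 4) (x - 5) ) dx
Partial fractions: 1/((x-4)(x-5)) = A/(x-4)+B/(x-5)
A = -1, B = 1
∫ [-1· 1/(x-4)+1· 1/(x-5)] dx
= (1)[ln|x-5| - ln|x-4|]+C

Answer: ln|(x-5)/(x-4)|+C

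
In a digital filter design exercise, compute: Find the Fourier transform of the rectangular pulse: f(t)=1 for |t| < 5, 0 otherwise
F(omega)=integral from -5 to 5 of e^(-j*omega*t) dt
=2*sin(5*omega)/omega=10*sinc(5*omega/pi)

Answer: 2*sin(5*omega)/omega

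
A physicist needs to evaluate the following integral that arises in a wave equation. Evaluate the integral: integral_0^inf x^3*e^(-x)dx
This is a Gamma integral. Substitute u = 1x:
integral_0^inf x^3 * e^(-x) dx = (1/1^4) integral_0^inf u^3 * e^(-u) du
= Gamma(4)/1^4 = 3!/1^4 = 6/1

Answer: 6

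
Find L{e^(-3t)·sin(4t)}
First shifting: L{e^(at)f(t)}=F(s-a)
L{sin(4t)}=4/(s²+16)
Shift: 4/((s+3)²+16)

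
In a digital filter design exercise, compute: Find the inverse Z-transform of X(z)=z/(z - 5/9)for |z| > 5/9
Standard pair: z/(z-a) <-> a^n*u[n] for causal signals
With a = 5/9: x[n] = (5/9)^n*u[n]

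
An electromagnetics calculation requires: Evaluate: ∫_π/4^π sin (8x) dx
Antiderivative: -cos(8x)/8
Evaluate at bounds: [-cos(8·π)/8] - [-cos(8·π/4)/8]
=(-(1)+(1))/8=0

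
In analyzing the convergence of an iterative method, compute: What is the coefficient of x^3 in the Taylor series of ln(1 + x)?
ln(1 + x) = Σ (-1)^(n + 1) x^n/n
Coefficient of x^3 = (-1)^4/3 = 1/3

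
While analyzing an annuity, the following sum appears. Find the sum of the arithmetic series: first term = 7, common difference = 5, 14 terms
Last term: a_n = 7+(14-1)·5 = 72
Sum = n(a_1+a_n)/2 = 14(7+72)/2 = 553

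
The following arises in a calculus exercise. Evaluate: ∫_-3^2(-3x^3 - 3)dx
Step 1: Find antiderivative F(x) = (-3/4)x^4 - 3x
Step 2: F(2) - F(-3) = -18 - (-207/4) = 135/4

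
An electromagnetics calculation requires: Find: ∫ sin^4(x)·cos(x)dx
Let u = sin(x), du = cos(x) dx
∫ u^4 du = u^5/5+C

Answer: sin^5(x)/5+C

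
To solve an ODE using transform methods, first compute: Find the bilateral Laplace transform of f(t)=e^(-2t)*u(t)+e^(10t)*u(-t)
For e^(-2t) * u(t): L = 1/(s + 2), Re(s) > -2
For e^(10t) * u(-t): L = -1/(s-10), Re(s) < 10
Combined: F(s) = 1/(s + 2) - 1/(s-10), -2 < Re(s) < 10

Answer: 1/(s + 2) - 1/(s-10), ROC: -2 < Re(s) < 10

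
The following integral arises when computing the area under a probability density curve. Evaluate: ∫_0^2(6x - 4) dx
Step 1: Find antiderivative F(x)=3x^2-4x
Step 2: F(2) - F(0)=4 - (0)=4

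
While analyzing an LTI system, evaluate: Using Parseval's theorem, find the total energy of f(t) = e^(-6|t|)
Parseval's theorem: E = integral |f(t)|^2 dt = (1/2pi) integral |F(omega)|^2 domega
E = integral_{-inf}^{inf} e^(-12|t|) dt = 2 * integral_0^inf e^(-12t) dt = 2/(2 * 6) = 1/6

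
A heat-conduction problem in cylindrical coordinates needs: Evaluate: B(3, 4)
B(x,y) = Γ(x)Γ(y)/Γ(x+y) = (x-1)!(y-1)!/(x+y-1)!
B(3,4) = 2!·3!/6! = 1/60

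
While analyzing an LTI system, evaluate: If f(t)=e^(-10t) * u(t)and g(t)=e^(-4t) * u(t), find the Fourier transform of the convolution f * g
By the convolution theorem: F{f*g}=F(omega)*G(omega)
F(omega)=1/(10 + j*omega), G(omega)=1/(4 + j*omega)
F{f*g}=1/((10 + j*omega)(4 + j*omega))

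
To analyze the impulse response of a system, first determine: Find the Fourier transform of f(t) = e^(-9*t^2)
The Fourier transform of a Gaussian e^(-a*t^2) is sqrt(pi/a)*e^(-omega^2/(4a)).
With a = 9: F(omega) = sqrt(pi)/3*e^(-omega^2/36)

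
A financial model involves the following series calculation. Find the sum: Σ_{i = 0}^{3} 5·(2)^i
Geometric series: S = a(1 - r^n)/(1 - r)
a = 5, r = 2, n = 4
S = 5(1-16)/-1 = 75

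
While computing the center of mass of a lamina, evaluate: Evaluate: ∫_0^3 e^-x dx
Antiderivative: -e^-x
Evaluate: -(e^-3-1)

Answer: (e^-3-1)/(-1)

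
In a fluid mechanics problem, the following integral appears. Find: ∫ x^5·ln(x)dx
By parts: u = ln(x), dv = x^5 dx
du = 1/x dx, v = x^6/6
= x^6·ln(x)/6 - ∫ x^5/6 dx
= x^6·ln(x)/6 - x^6/36 + C

Answer: x^6(ln(x)/6 - 1/36) + C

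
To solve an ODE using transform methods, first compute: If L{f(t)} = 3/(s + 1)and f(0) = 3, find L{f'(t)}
L{f'(t)}=s·F(s) - f(0)=3s/(s+1)-3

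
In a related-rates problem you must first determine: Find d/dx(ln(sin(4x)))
Chain rule: d/dx[ln(u)] = u'/u where u = sin(4x)
u' = 4cos(4x)

Answer: (4cos(4x))/(sin(4x))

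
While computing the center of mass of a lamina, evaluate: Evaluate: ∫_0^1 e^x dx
Antiderivative: e^x
Evaluate: (e^1-1)

Answer: e^1-1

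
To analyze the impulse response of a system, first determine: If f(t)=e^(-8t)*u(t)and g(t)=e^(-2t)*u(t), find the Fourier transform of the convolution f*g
By the convolution theorem: F{f * g}=F(omega) * G(omega)
F(omega)=1/(8+j * omega), G(omega)=1/(2+j * omega)
F{f * g}=1/((8+j * omega)(2+j * omega))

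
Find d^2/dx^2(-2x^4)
Apply power rule 2 times:
d^1: -8x^3
d^2: -24x^2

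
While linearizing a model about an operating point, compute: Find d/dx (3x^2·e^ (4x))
Product rule: (fg)'=f'g + fg'
f=3x^2, f'=6x
g=e^(4x), g'=4·e^(4x)

Answer: 6x·e^(4x) + 12x^2·e^(4x)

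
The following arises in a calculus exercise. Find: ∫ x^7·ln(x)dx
By parts: u=ln(x), dv=x^7 dx
du=1/x dx, v=x^8/8
=x^8·ln(x)/8 - ∫ x^7/8 dx
=x^8·ln(x)/8 - x^8/64 + C

Answer: x^8(ln(x)/8 - 1/64) + C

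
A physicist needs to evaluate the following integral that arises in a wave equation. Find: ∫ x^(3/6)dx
Power rule: ∫ x^(1/2) dx=x^(3/2)/(3/2) + C

Answer: (2/3)·x^(3/2) + C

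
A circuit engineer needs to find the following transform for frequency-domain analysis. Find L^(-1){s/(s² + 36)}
L^(-1){s/(s² + w²)} = cos(wt)
Here w = 6

Answer: cos(6t)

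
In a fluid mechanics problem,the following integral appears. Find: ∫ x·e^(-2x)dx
Integration by parts: u=x, dv=e^(-2x) dx
du=dx, v=e^(-2x)/(-2)
=x·e^(-2x)/(-2) - ∫ e^(-2x)/(-2) dx
=x·e^(-2x)/(-2) - e^(-2x)/4 + C

Answer: e^(-2x)(x/(-2) - 1/4) + C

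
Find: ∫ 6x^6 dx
Using power rule: ∫ 6x^6 dx=6/7 x^7+C=(6/7)x^7+C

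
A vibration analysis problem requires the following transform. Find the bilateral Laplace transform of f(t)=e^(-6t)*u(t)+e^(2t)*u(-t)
For e^(-6t)*u(t): L = 1/(s+6), Re(s) > -6
For e^(2t)*u(-t): L = -1/(s-2), Re(s) < 2
Combined: F(s) = 1/(s+6)-1/(s-2), -6 < Re(s) < 2

Answer: 1/(s+6)-1/(s-2), ROC: -6 < Re(s) < 2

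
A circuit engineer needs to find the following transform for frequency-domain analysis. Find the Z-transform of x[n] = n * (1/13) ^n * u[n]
Using the property Z{n*a^n*u[n]}=az/(z-a)^2
With a=1/13: X(z)=(1/13)z/(z - 1/13)^2, |z| > 1/13

Answer: (1/13)z/(z - 1/13)^2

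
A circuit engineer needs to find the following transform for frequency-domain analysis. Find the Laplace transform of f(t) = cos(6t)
L{cos(wt)} = s/(s² + w²)
L{cos(6t)} = s/(s² + 36)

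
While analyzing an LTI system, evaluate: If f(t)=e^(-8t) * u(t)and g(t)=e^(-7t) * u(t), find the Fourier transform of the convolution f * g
By the convolution theorem: F{f*g}=F(omega)*G(omega)
F(omega)=1/(8+j*omega), G(omega)=1/(7+j*omega)
F{f*g}=1/((8+j*omega)(7+j*omega))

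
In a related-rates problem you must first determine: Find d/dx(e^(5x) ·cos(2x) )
Product rule: (fg)'=f'g+fg'
f=e^(5x), f'=5·e^(5x)
g=cos(2x), g'=-2·sin(2x)

Answer: 5·e^(5x)·cos(2x)-2·e^(5x)·sin(2x)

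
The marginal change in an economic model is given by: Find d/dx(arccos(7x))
d/dx[arccos(u)] = -u'/√(1-u²), u = 7x, u' = 7

Answer: -7/√(1 - 49x²)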